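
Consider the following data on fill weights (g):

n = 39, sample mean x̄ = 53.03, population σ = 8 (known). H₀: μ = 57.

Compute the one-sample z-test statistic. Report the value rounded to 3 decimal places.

test statistic = -3.099

SE = σ/√n = 8/√39 = 1.2810
z = (x̄−μ₀)/SE = (53.03−57)/1.2810 = -3.0991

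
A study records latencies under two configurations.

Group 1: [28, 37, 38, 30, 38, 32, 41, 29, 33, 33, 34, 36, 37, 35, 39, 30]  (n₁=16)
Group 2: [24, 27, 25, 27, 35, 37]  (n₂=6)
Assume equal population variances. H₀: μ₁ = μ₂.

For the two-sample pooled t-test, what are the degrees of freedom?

df = n₁ + n₂ − 2 = 16 + 6 − 2 = 20

degrees of freedom = 20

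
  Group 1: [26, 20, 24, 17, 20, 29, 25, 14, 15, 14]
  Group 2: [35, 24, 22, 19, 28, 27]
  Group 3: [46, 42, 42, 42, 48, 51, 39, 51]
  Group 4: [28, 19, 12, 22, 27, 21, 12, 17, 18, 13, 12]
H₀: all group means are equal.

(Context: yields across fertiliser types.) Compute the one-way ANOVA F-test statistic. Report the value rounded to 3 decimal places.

test statistic = 44.587

Group means [20.40, 25.83, 45.12, 18.27], grand mean 26.314
SSB = Σnᵢ(x̄ᵢ−x̄)² = 3893.253; SSW = ΣΣ(x−x̄ᵢ)² = 902.290
MSB = 3893.253/3 = 1297.7509; MSW = 902.290/31 = 29.1061
F = MSB/MSW = 44.5869
df = (3, 31)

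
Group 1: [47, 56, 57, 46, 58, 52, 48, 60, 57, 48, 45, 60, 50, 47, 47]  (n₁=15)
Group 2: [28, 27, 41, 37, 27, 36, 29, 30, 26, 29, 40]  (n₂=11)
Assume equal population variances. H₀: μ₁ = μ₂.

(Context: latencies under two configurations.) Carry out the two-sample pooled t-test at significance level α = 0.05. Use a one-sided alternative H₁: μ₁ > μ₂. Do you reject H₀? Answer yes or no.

x̄₁=51.867, s₁=5.514, n₁=15
x̄₂=31.818, s₂=5.564, n₂=11
s_p² = [14·5.514² + 10·5.564²]/24 = 30.6404
SE = √(s_p²·(1/15+1/11)) = 2.1973
t = (51.867−31.818)/2.1973 = 9.1241
df = 24
p-value (one-sided, H₁ greater) = 0.00000
At α=0.05: p < α → reject H₀

reject H₀: yes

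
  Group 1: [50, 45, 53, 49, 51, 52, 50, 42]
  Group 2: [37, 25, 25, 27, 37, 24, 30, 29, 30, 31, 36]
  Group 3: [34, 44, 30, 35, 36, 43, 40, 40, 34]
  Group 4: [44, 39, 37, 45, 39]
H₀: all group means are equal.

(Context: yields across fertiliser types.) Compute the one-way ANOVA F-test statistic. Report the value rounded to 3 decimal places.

test statistic = 29.839

Group means [49.00, 30.09, 37.33, 40.80], grand mean 38.273
SSB = Σnᵢ(x̄ᵢ−x̄)² = 1696.836; SSW = ΣΣ(x−x̄ᵢ)² = 549.709
MSB = 1696.836/3 = 565.6121; MSW = 549.709/29 = 18.9555
F = MSB/MSW = 29.8390
df = (3, 29)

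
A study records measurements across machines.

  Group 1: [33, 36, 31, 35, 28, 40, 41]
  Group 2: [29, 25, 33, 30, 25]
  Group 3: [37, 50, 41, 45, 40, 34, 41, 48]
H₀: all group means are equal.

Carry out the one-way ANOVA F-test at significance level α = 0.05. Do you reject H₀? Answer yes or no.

reject H₀: yes

Group means [34.86, 28.40, 42.00], grand mean 36.100
SSB = Σnᵢ(x̄ᵢ−x̄)² = 585.743; SSW = ΣΣ(x−x̄ᵢ)² = 382.057
MSB = 585.743/2 = 292.8714; MSW = 382.057/17 = 22.4739
F = MSB/MSW = 13.0316
df = (2, 17)
p-value (upper-tail) = 0.00037
At α=0.05: p < α → reject H₀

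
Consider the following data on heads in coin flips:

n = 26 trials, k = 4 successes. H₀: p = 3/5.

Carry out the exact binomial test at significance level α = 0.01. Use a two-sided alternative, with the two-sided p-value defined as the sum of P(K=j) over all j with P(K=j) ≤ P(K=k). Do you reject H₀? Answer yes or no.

Exact binomial: n=26, k=4, p₀=3/5=0.6000
P(X=j) = C(n,j)·p₀^j·(1−p₀)^(n−j); p = Σ P(X=j) over j with P(X=j) ≤ P(X=4)
p-value (two-sided) = 0.00001
At α=0.01: p < α → reject H₀

reject H₀: yes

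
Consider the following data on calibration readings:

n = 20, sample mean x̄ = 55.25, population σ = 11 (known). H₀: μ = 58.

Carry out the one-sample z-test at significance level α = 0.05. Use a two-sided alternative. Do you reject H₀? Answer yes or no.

reject H₀: no

SE = σ/√n = 11/√20 = 2.4597
z = (x̄−μ₀)/SE = (55.25−58)/2.4597 = -1.1180
p-value (two-sided) = 0.26355
At α=0.05: p ≥ α → fail to reject H₀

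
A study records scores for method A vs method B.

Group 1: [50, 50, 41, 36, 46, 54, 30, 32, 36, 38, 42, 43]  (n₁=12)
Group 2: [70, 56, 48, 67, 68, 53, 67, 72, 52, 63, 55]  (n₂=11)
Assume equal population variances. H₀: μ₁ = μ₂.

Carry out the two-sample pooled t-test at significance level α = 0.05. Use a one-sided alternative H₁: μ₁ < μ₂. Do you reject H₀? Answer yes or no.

x̄₁=41.500, s₁=7.502, n₁=12
x̄₂=61.000, s₂=8.379, n₂=11
s_p² = [11·7.502² + 10·8.379²]/21 = 62.9048
SE = √(s_p²·(1/12+1/11)) = 3.3107
t = (41.500−61.000)/3.3107 = -5.8900
df = 21
p-value (one-sided, H₁ less) = 0.00000
At α=0.05: p < α → reject H₀

reject H₀: yes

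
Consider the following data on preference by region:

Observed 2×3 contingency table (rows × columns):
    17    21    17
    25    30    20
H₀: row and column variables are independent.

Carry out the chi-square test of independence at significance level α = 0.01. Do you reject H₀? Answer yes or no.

reject H₀: no

Row totals [55, 75], col totals [42, 51, 37], n=130
χ² = (17−17.77)²/17.77 + (21−21.58)²/21.58 + (17−15.65)²/15.65 + (25−24.23)²/24.23 + (30−29.42)²/29.42 + (20−21.35)²/21.35 = 0.2851
df = 2
p-value (upper-tail) = 0.86714
At α=0.01: p ≥ α → fail to reject H₀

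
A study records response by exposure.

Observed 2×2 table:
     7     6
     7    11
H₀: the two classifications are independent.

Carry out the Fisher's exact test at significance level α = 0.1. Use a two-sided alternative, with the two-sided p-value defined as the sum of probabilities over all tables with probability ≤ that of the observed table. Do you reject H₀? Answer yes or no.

reject H₀: no

Margins: r₁=13, r₂=18, c₁=14, c₂=17, n=31
p_obs = C(13,7)·C(18,7)/C(31,14); sum pmf over tables with pmf ≤ p_obs
p-value (two-sided) = 0.48088
At α=0.1: p ≥ α → fail to reject H₀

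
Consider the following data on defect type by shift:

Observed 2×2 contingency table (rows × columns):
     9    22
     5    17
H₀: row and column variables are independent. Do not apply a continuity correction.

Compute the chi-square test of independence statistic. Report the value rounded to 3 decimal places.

test statistic = 0.263

Row totals [31, 22], col totals [14, 39], n=53
χ² = (9−8.19)²/8.19 + (22−22.81)²/22.81 + (5−5.81)²/5.81 + (17−16.19)²/16.19 = 0.2632
df = 1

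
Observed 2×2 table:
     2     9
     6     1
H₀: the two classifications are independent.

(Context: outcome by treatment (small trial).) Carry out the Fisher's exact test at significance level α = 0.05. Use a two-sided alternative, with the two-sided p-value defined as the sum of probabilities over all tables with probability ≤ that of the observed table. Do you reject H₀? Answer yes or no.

reject H₀: yes

Margins: r₁=11, r₂=7, c₁=8, c₂=10, n=18
p_obs = C(11,2)·C(7,6)/C(18,8); sum pmf over tables with pmf ≤ p_obs
p-value (two-sided) = 0.01282
At α=0.05: p < α → reject H₀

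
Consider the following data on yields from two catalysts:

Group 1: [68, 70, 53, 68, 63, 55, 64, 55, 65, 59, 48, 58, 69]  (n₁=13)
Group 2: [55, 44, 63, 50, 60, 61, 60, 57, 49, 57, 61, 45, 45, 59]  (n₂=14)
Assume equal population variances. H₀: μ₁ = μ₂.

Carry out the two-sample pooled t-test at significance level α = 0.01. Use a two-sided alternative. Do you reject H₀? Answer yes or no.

x̄₁=61.154, s₁=7.010, n₁=13
x̄₂=54.714, s₂=6.742, n₂=14
s_p² = [12·7.010² + 13·6.742²]/25 = 47.2220
SE = √(s_p²·(1/13+1/14)) = 2.6468
t = (61.154−54.714)/2.6468 = 2.4330
df = 25
p-value (two-sided) = 0.02247
At α=0.01: p ≥ α → fail to reject H₀

reject H₀: no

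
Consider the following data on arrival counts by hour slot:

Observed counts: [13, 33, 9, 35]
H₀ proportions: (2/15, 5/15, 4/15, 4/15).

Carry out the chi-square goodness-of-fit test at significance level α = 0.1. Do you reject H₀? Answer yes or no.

n = 90; E_i = n·p_i = [12.00, 30.00, 24.00, 24.00]
χ² = (13−12.00)²/12.00 + (33−30.00)²/30.00 + (9−24.00)²/24.00 + (35−24.00)²/24.00 = 14.8000
df = 3
p-value (upper-tail) = 0.00200
At α=0.1: p < α → reject H₀

reject H₀: yes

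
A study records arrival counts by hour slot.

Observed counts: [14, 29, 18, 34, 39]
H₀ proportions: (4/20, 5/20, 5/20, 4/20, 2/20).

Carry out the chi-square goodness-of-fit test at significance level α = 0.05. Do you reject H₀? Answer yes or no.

reject H₀: yes

n = 134; E_i = n·p_i = [26.80, 33.50, 33.50, 26.80, 13.40]
χ² = (14−26.80)²/26.80 + (29−33.50)²/33.50 + (18−33.50)²/33.50 + (34−26.80)²/26.80 + (39−13.40)²/13.40 = 64.7313
df = 4
p-value (upper-tail) = 0.00000
At α=0.05: p < α → reject H₀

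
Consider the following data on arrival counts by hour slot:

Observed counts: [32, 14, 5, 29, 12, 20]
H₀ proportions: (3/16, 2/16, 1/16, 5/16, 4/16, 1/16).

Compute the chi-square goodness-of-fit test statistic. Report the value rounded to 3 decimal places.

test statistic = 40.648

n = 112; E_i = n·p_i = [21.00, 14.00, 7.00, 35.00, 28.00, 7.00]
χ² = (32−21.00)²/21.00 + (14−14.00)²/14.00 + (5−7.00)²/7.00 + (29−35.00)²/35.00 + (12−28.00)²/28.00 + (20−7.00)²/7.00 = 40.6476
df = 5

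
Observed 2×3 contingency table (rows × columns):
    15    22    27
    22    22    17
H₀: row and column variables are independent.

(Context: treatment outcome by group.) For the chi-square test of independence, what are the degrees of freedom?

degrees of freedom = 2

df = (r−1)(c−1) = (2−1)·(3−1) = 2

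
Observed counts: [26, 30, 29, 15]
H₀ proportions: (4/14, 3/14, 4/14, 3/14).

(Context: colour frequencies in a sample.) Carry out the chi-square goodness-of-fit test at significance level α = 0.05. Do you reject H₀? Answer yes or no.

n = 100; E_i = n·p_i = [28.57, 21.43, 28.57, 21.43]
χ² = (26−28.57)²/28.57 + (30−21.43)²/21.43 + (29−28.57)²/28.57 + (15−21.43)²/21.43 = 5.5950
df = 3
p-value (upper-tail) = 0.13307
At α=0.05: p ≥ α → fail to reject H₀

reject H₀: no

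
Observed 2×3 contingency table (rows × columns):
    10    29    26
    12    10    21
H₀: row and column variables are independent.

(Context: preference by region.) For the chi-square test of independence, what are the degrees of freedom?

df = (r−1)(c−1) = (2−1)·(3−1) = 2

degrees of freedom = 2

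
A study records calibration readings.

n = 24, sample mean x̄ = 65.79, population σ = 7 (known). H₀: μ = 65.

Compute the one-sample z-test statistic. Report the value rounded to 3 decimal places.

SE = σ/√n = 7/√24 = 1.4289
z = (x̄−μ₀)/SE = (65.79−65)/1.4289 = 0.5529

test statistic = 0.553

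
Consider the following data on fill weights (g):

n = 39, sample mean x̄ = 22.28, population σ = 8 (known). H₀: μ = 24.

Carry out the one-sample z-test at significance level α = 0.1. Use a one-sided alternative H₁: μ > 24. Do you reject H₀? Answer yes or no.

SE = σ/√n = 8/√39 = 1.2810
z = (x̄−μ₀)/SE = (22.28−24)/1.2810 = -1.3427
p-value (one-sided, H₁ greater) = 0.91031
At α=0.1: p ≥ α → fail to reject H₀

reject H₀: no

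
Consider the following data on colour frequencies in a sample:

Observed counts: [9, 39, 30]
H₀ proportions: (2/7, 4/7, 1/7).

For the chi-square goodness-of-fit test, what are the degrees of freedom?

df = k − 1 = 3 − 1 = 2

degrees of freedom = 2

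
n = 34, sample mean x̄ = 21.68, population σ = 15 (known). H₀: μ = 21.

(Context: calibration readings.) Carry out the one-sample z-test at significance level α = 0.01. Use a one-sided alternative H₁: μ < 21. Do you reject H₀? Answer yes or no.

reject H₀: no

SE = σ/√n = 15/√34 = 2.5725
z = (x̄−μ₀)/SE = (21.68−21)/2.5725 = 0.2643
p-value (one-sided, H₁ less) = 0.60424
At α=0.01: p ≥ α → fail to reject H₀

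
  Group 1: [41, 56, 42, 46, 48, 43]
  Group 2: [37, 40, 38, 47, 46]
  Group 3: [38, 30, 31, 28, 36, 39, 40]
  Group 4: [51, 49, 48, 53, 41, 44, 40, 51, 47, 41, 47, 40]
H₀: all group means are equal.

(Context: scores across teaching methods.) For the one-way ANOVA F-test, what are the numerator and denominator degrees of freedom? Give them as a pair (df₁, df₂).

k = 4 groups, N = 30 total
df = (k−1, N−k) = (4−1, 30−4) = (3, 26)

degrees of freedom = [3, 26]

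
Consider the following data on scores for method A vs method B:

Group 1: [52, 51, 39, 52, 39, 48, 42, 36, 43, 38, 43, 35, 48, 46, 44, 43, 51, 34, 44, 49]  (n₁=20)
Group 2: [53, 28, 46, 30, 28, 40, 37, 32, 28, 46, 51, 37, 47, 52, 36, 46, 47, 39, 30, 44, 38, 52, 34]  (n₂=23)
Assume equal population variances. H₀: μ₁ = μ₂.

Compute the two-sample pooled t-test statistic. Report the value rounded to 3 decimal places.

x̄₁=43.850, s₁=5.733, n₁=20
x̄₂=40.043, s₂=8.450, n₂=23
s_p² = [19·5.733² + 22·8.450²]/41 = 53.5489
SE = √(s_p²·(1/20+1/23)) = 2.2373
t = (43.850−40.043)/2.2373 = 1.7014
df = 41

test statistic = 1.701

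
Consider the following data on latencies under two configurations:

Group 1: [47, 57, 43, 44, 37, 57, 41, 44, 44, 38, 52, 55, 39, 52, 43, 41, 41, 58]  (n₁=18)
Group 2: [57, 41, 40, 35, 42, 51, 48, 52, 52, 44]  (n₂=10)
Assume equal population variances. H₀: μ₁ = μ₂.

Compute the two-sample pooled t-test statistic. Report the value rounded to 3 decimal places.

x̄₁=46.278, s₁=7.019, n₁=18
x̄₂=46.200, s₂=6.861, n₂=10
s_p² = [17·7.019² + 9·6.861²]/26 = 48.5081
SE = √(s_p²·(1/18+1/10)) = 2.7469
t = (46.278−46.200)/2.7469 = 0.0283
df = 26

test statistic = 0.028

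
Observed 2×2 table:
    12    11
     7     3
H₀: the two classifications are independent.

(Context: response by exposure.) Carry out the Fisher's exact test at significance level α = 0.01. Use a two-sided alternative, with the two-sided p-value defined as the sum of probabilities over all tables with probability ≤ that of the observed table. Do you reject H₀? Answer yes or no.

Margins: r₁=23, r₂=10, c₁=19, c₂=14, n=33
p_obs = C(23,12)·C(10,7)/C(33,19); sum pmf over tables with pmf ≤ p_obs
p-value (two-sided) = 0.45508
At α=0.01: p ≥ α → fail to reject H₀

reject H₀: no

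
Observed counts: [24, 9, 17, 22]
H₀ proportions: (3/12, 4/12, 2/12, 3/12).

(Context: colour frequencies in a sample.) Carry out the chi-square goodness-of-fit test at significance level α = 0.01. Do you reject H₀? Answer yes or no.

reject H₀: yes

n = 72; E_i = n·p_i = [18.00, 24.00, 12.00, 18.00]
χ² = (24−18.00)²/18.00 + (9−24.00)²/24.00 + (17−12.00)²/12.00 + (22−18.00)²/18.00 = 14.3472
df = 3
p-value (upper-tail) = 0.00247
At α=0.01: p < α → reject H₀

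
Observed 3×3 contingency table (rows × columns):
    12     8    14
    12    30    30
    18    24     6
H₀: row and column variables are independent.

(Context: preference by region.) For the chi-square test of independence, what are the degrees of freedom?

degrees of freedom = 4

df = (r−1)(c−1) = (3−1)·(3−1) = 4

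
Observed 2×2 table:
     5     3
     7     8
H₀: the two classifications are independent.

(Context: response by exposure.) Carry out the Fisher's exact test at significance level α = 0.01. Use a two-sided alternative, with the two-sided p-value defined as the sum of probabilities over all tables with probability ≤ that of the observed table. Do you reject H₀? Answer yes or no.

reject H₀: no

Margins: r₁=8, r₂=15, c₁=12, c₂=11, n=23
p_obs = C(8,5)·C(15,7)/C(23,12); sum pmf over tables with pmf ≤ p_obs
p-value (two-sided) = 0.66685
At α=0.01: p ≥ α → fail to reject H₀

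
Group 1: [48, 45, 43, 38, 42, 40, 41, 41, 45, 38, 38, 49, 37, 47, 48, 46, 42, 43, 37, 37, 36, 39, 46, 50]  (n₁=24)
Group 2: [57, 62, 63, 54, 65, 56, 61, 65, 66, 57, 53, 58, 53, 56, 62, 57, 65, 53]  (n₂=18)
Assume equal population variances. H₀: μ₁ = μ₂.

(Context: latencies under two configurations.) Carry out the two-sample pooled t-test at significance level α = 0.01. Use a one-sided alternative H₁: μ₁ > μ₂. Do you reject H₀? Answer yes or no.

x̄₁=42.333, s₁=4.341, n₁=24
x̄₂=59.056, s₂=4.595, n₂=18
s_p² = [23·4.341² + 17·4.595²]/40 = 19.8069
SE = √(s_p²·(1/24+1/18)) = 1.3877
t = (42.333−59.056)/1.3877 = -12.0504
df = 40
p-value (one-sided, H₁ greater) = 1.00000
At α=0.01: p ≥ α → fail to reject H₀

reject H₀: no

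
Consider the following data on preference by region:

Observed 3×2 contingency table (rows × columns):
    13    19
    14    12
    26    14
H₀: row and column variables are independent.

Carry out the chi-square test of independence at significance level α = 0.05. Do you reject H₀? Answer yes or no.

Row totals [32, 26, 40], col totals [53, 45], n=98
χ² = (13−17.31)²/17.31 + (19−14.69)²/14.69 + (14−14.06)²/14.06 + (12−11.94)²/11.94 + (26−21.63)²/21.63 + (14−18.37)²/18.37 = 4.2541
df = 2
p-value (upper-tail) = 0.11919
At α=0.05: p ≥ α → fail to reject H₀

reject H₀: no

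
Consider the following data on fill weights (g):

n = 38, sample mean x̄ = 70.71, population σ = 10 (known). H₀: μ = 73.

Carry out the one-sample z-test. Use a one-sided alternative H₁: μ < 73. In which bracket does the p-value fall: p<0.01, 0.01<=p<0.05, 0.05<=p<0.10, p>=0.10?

SE = σ/√n = 10/√38 = 1.6222
z = (x̄−μ₀)/SE = (70.71−73)/1.6222 = -1.4117
p-value (one-sided, H₁ less) = 0.07903
→ bracket: 0.05<=p<0.10

p-value bracket: 0.05<=p<0.10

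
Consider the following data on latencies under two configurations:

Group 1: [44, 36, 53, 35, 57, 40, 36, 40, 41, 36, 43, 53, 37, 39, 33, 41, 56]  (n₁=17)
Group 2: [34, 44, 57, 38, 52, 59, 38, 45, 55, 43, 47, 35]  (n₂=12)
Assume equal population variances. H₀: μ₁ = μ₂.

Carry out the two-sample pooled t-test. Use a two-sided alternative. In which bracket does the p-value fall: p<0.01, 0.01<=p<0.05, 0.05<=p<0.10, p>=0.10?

p-value bracket: p>=0.10

x̄₁=42.353, s₁=7.697, n₁=17
x̄₂=45.583, s₂=8.597, n₂=12
s_p² = [16·7.697² + 11·8.597²]/27 = 65.2148
SE = √(s_p²·(1/17+1/12)) = 3.0448
t = (42.353−45.583)/3.0448 = -1.0610
df = 27
p-value (two-sided) = 0.29811
→ bracket: p>=0.10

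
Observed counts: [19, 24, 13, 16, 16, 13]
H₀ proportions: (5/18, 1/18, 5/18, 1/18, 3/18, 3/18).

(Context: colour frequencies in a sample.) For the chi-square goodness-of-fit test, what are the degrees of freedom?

df = k − 1 = 6 − 1 = 5

degrees of freedom = 5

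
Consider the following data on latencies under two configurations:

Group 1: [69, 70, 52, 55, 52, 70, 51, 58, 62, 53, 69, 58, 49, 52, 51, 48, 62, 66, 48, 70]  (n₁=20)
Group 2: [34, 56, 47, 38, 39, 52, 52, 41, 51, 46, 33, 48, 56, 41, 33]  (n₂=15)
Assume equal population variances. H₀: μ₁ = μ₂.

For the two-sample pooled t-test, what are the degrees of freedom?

df = n₁ + n₂ − 2 = 20 + 15 − 2 = 33

degrees of freedom = 33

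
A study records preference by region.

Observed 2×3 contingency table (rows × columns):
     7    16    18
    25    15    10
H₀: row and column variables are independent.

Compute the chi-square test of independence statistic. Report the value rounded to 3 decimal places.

test statistic = 11.667

Row totals [41, 50], col totals [32, 31, 28], n=91
χ² = (7−14.42)²/14.42 + (16−13.97)²/13.97 + (18−12.62)²/12.62 + (25−17.58)²/17.58 + (15−17.03)²/17.03 + (10−15.38)²/15.38 = 11.6670
df = 2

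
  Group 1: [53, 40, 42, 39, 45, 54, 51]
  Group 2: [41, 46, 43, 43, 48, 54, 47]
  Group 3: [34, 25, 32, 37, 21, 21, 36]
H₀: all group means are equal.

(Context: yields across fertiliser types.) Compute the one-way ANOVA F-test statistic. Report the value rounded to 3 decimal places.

Group means [46.29, 46.00, 29.43], grand mean 40.571
SSB = Σnᵢ(x̄ᵢ−x̄)² = 1304.000; SSW = ΣΣ(x−x̄ᵢ)² = 641.143
MSB = 1304.000/2 = 652.0000; MSW = 641.143/18 = 35.6190
F = MSB/MSW = 18.3048
df = (2, 18)

test statistic = 18.305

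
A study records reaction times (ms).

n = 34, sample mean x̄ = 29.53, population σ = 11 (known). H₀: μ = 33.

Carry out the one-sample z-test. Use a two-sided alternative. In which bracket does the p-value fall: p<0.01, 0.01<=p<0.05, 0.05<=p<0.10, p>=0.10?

p-value bracket: 0.05<=p<0.10

SE = σ/√n = 11/√34 = 1.8865
z = (x̄−μ₀)/SE = (29.53−33)/1.8865 = -1.8394
p-value (two-sided) = 0.06586
→ bracket: 0.05<=p<0.10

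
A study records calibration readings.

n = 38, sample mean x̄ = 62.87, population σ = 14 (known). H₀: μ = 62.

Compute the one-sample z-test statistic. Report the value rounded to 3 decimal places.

SE = σ/√n = 14/√38 = 2.2711
z = (x̄−μ₀)/SE = (62.87−62)/2.2711 = 0.3831

test statistic = 0.383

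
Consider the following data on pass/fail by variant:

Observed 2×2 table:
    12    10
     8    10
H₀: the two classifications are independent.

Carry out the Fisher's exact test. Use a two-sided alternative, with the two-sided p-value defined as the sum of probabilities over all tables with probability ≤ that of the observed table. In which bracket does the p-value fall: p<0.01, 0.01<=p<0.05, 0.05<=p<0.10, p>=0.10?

Margins: r₁=22, r₂=18, c₁=20, c₂=20, n=40
p_obs = C(22,12)·C(18,8)/C(40,20); sum pmf over tables with pmf ≤ p_obs
p-value (two-sided) = 0.75119
→ bracket: p>=0.10

p-value bracket: p>=0.10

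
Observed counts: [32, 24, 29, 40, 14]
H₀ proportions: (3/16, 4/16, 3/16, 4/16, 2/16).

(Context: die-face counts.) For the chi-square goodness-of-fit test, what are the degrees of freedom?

degrees of freedom = 4

df = k − 1 = 5 − 1 = 4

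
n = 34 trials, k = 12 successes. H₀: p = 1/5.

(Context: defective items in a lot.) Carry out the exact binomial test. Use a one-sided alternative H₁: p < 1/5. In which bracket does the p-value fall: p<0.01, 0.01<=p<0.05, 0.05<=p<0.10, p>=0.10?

Exact binomial: n=34, k=12, p₀=1/5=0.2000
P(X≤12) from Σ C(n,i)·p₀^i·(1−p₀)^(n−i)
p-value (one-sided, H₁ less) = 0.98913
→ bracket: p>=0.10

p-value bracket: p>=0.10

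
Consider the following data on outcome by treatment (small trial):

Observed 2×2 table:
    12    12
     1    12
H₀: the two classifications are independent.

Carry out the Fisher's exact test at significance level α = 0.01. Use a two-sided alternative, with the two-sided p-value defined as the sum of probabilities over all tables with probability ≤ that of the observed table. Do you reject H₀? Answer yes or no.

reject H₀: no

Margins: r₁=24, r₂=13, c₁=13, c₂=24, n=37
p_obs = C(24,12)·C(13,1)/C(37,13); sum pmf over tables with pmf ≤ p_obs
p-value (two-sided) = 0.01287
At α=0.01: p ≥ α → fail to reject H₀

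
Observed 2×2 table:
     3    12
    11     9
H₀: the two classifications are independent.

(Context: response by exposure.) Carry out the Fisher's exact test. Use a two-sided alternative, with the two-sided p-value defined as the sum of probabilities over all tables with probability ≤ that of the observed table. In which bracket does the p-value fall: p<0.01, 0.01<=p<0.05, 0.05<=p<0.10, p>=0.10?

p-value bracket: 0.01<=p<0.05

Margins: r₁=15, r₂=20, c₁=14, c₂=21, n=35
p_obs = C(15,3)·C(20,11)/C(35,14); sum pmf over tables with pmf ≤ p_obs
p-value (two-sided) = 0.04614
→ bracket: 0.01<=p<0.05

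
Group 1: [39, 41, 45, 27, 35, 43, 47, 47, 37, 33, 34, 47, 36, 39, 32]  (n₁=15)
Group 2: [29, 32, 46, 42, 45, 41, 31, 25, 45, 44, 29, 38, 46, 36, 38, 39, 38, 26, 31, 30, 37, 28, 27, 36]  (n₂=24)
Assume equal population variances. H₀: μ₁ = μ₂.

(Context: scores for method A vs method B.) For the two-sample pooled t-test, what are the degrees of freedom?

degrees of freedom = 37

df = n₁ + n₂ − 2 = 15 + 24 − 2 = 37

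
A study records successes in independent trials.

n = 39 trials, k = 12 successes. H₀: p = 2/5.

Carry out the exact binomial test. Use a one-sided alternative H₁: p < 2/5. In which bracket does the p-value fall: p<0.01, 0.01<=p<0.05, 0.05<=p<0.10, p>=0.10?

Exact binomial: n=39, k=12, p₀=2/5=0.4000
P(X≤12) from Σ C(n,i)·p₀^i·(1−p₀)^(n−i)
p-value (one-sided, H₁ less) = 0.15537
→ bracket: p>=0.10

p-value bracket: p>=0.10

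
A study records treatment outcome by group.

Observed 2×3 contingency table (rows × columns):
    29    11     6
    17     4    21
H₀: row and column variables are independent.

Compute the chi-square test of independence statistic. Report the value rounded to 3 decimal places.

test statistic = 14.579

Row totals [46, 42], col totals [46, 15, 27], n=88
χ² = (29−24.05)²/24.05 + (11−7.84)²/7.84 + (6−14.11)²/14.11 + (17−21.95)²/21.95 + (4−7.16)²/7.16 + (21−12.89)²/12.89 = 14.5787
df = 2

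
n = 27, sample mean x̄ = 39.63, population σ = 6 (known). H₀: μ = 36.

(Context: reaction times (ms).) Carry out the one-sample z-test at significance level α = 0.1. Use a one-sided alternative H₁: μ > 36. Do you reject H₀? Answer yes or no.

reject H₀: yes

SE = σ/√n = 6/√27 = 1.1547
z = (x̄−μ₀)/SE = (39.63−36)/1.1547 = 3.1437
p-value (one-sided, H₁ greater) = 0.00083
At α=0.1: p < α → reject H₀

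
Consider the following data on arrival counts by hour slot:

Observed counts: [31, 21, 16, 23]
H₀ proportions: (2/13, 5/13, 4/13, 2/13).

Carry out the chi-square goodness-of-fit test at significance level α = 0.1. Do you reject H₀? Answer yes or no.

reject H₀: yes

n = 91; E_i = n·p_i = [14.00, 35.00, 28.00, 14.00]
χ² = (31−14.00)²/14.00 + (21−35.00)²/35.00 + (16−28.00)²/28.00 + (23−14.00)²/14.00 = 37.1714
df = 3
p-value (upper-tail) = 0.00000
At α=0.1: p < α → reject H₀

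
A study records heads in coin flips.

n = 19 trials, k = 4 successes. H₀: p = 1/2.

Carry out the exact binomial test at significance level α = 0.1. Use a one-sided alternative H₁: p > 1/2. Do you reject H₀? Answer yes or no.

Exact binomial: n=19, k=4, p₀=1/2=0.5000
P(X≥4) from Σ C(n,i)·p₀^i·(1−p₀)^(n−i)
p-value (one-sided, H₁ greater) = 0.99779
At α=0.1: p ≥ α → fail to reject H₀

reject H₀: no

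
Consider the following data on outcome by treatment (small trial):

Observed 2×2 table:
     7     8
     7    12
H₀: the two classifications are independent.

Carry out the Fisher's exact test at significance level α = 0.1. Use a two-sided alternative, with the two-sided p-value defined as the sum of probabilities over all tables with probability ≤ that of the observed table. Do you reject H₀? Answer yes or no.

reject H₀: no

Margins: r₁=15, r₂=19, c₁=14, c₂=20, n=34
p_obs = C(15,7)·C(19,7)/C(34,14); sum pmf over tables with pmf ≤ p_obs
p-value (two-sided) = 0.72824
At α=0.1: p ≥ α → fail to reject H₀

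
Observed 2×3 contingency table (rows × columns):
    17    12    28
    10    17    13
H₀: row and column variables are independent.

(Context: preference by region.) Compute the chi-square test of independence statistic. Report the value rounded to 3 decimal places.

test statistic = 5.350

Row totals [57, 40], col totals [27, 29, 41], n=97
χ² = (17−15.87)²/15.87 + (12−17.04)²/17.04 + (28−24.09)²/24.09 + (10−11.13)²/11.13 + (17−11.96)²/11.96 + (13−16.91)²/16.91 = 5.3496
df = 2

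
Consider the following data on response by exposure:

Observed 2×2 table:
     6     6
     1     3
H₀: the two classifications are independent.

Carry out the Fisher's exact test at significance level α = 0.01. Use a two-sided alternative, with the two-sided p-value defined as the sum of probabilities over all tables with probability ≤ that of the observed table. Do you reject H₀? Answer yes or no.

reject H₀: no

Margins: r₁=12, r₂=4, c₁=7, c₂=9, n=16
p_obs = C(12,6)·C(4,1)/C(16,7); sum pmf over tables with pmf ≤ p_obs
p-value (two-sided) = 0.58462
At α=0.01: p ≥ α → fail to reject H₀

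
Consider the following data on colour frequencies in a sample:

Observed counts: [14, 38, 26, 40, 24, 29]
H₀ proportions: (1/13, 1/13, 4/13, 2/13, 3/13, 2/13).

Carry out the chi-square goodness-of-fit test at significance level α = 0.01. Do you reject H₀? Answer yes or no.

n = 171; E_i = n·p_i = [13.15, 13.15, 52.62, 26.31, 39.46, 26.31]
χ² = (14−13.15)²/13.15 + (38−13.15)²/13.15 + (26−52.62)²/52.62 + (40−26.31)²/26.31 + (24−39.46)²/39.46 + (29−26.31)²/26.31 = 73.9094
df = 5
p-value (upper-tail) = 0.00000
At α=0.01: p < α → reject H₀

reject H₀: yes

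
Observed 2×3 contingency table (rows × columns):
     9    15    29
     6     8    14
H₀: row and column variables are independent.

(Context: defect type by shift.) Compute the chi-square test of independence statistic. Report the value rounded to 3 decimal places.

Row totals [53, 28], col totals [15, 23, 43], n=81
χ² = (9−9.81)²/9.81 + (15−15.05)²/15.05 + (29−28.14)²/28.14 + (6−5.19)²/5.19 + (8−7.95)²/7.95 + (14−14.86)²/14.86 = 0.2729
df = 2

test statistic = 0.273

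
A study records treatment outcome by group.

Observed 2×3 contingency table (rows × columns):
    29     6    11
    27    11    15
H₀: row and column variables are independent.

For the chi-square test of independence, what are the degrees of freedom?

degrees of freedom = 2

df = (r−1)(c−1) = (2−1)·(3−1) = 2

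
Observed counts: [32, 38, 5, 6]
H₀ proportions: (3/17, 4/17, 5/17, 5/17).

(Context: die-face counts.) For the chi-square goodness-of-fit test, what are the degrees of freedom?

df = k − 1 = 4 − 1 = 3

degrees of freedom = 3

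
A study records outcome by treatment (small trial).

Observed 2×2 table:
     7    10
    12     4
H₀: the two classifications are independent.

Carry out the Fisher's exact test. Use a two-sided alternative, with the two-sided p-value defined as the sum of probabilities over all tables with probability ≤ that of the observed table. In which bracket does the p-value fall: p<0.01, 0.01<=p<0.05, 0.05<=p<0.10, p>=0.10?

Margins: r₁=17, r₂=16, c₁=19, c₂=14, n=33
p_obs = C(17,7)·C(16,12)/C(33,19); sum pmf over tables with pmf ≤ p_obs
p-value (two-sided) = 0.07986
→ bracket: 0.05<=p<0.10

p-value bracket: 0.05<=p<0.10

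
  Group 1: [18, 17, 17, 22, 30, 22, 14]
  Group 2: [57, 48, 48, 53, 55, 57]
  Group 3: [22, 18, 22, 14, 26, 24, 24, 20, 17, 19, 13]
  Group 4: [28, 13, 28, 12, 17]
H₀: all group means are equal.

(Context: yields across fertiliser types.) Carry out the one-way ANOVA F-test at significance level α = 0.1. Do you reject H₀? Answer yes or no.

reject H₀: yes

Group means [20.00, 53.00, 19.91, 19.60], grand mean 26.724
SSB = Σnᵢ(x̄ᵢ−x̄)² = 5223.684; SSW = ΣΣ(x−x̄ᵢ)² = 676.109
MSB = 5223.684/3 = 1741.2280; MSW = 676.109/25 = 27.0444
F = MSB/MSW = 64.3841
df = (3, 25)
p-value (upper-tail) = 0.00000
At α=0.1: p < α → reject H₀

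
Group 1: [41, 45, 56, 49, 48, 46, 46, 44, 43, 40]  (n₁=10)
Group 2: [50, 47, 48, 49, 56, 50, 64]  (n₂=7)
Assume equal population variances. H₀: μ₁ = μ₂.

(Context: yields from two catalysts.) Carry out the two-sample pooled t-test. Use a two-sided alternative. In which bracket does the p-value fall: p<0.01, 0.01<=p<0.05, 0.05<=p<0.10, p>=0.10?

x̄₁=45.800, s₁=4.566, n₁=10
x̄₂=52.000, s₂=6.028, n₂=7
s_p² = [9·4.566² + 6·6.028²]/15 = 27.0400
SE = √(s_p²·(1/10+1/7)) = 2.5626
t = (45.800−52.000)/2.5626 = -2.4194
df = 15
p-value (two-sided) = 0.02871
→ bracket: 0.01<=p<0.05

p-value bracket: 0.01<=p<0.05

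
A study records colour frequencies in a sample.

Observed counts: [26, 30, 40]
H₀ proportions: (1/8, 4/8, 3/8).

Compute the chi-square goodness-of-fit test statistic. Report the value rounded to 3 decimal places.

n = 96; E_i = n·p_i = [12.00, 48.00, 36.00]
χ² = (26−12.00)²/12.00 + (30−48.00)²/48.00 + (40−36.00)²/36.00 = 23.5278
df = 2

test statistic = 23.528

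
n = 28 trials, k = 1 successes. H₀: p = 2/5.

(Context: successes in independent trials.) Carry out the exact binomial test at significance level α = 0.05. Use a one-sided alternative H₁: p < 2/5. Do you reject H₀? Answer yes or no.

Exact binomial: n=28, k=1, p₀=2/5=0.4000
P(X≤1) from Σ C(n,i)·p₀^i·(1−p₀)^(n−i)
p-value (one-sided, H₁ less) = 0.00001
At α=0.05: p < α → reject H₀

reject H₀: yes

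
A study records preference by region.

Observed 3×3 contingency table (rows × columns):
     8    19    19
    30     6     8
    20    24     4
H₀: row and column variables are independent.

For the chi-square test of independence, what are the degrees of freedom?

degrees of freedom = 4

df = (r−1)(c−1) = (3−1)·(3−1) = 4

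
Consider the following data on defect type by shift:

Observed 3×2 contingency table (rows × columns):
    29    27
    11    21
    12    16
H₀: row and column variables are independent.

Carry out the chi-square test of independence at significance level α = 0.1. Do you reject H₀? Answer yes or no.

Row totals [56, 32, 28], col totals [52, 64], n=116
χ² = (29−25.10)²/25.10 + (27−30.90)²/30.90 + (11−14.34)²/14.34 + (21−17.66)²/17.66 + (12−12.55)²/12.55 + (16−15.45)²/15.45 = 2.5538
df = 2
p-value (upper-tail) = 0.27890
At α=0.1: p ≥ α → fail to reject H₀

reject H₀: no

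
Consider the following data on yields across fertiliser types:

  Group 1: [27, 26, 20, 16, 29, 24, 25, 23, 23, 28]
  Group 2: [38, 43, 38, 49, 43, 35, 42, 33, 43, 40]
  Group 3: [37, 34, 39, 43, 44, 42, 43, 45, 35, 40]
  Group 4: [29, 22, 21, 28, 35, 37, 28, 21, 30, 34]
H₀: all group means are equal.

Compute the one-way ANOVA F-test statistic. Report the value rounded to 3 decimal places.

test statistic = 32.250

Group means [24.10, 40.40, 40.20, 28.50], grand mean 33.300
SSB = Σnᵢ(x̄ᵢ−x̄)² = 2057.000; SSW = ΣΣ(x−x̄ᵢ)² = 765.400
MSB = 2057.000/3 = 685.6667; MSW = 765.400/36 = 21.2611
F = MSB/MSW = 32.2498
df = (3, 36)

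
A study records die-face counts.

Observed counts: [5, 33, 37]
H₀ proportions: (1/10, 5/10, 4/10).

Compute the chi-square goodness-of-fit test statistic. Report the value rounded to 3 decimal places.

n = 75; E_i = n·p_i = [7.50, 37.50, 30.00]
χ² = (5−7.50)²/7.50 + (33−37.50)²/37.50 + (37−30.00)²/30.00 = 3.0067
df = 2

test statistic = 3.007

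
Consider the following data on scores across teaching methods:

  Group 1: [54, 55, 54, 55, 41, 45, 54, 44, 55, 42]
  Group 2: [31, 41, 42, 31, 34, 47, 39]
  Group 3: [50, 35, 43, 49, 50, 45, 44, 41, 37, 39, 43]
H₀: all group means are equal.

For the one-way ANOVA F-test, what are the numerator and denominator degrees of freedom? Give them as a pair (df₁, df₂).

degrees of freedom = [2, 25]

k = 3 groups, N = 28 total
df = (k−1, N−k) = (3−1, 28−3) = (2, 25)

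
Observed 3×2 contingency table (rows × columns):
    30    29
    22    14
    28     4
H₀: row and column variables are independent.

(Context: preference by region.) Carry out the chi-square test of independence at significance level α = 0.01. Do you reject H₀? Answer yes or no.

reject H₀: yes

Row totals [59, 36, 32], col totals [80, 47], n=127
χ² = (30−37.17)²/37.17 + (29−21.83)²/21.83 + (22−22.68)²/22.68 + (14−13.32)²/13.32 + (28−20.16)²/20.16 + (4−11.84)²/11.84 = 12.0323
df = 2
p-value (upper-tail) = 0.00244
At α=0.01: p < α → reject H₀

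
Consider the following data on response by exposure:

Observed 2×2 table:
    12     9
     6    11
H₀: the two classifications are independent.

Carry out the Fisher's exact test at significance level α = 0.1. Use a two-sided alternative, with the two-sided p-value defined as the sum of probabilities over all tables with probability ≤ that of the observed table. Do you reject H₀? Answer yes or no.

reject H₀: no

Margins: r₁=21, r₂=17, c₁=18, c₂=20, n=38
p_obs = C(21,12)·C(17,6)/C(38,18); sum pmf over tables with pmf ≤ p_obs
p-value (two-sided) = 0.20969
At α=0.1: p ≥ α → fail to reject H₀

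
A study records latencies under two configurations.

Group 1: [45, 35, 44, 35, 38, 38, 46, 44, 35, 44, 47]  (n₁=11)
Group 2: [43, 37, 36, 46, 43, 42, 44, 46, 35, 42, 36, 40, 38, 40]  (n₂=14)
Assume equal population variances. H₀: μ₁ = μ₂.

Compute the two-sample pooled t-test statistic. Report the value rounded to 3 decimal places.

x̄₁=41.000, s₁=4.796, n₁=11
x̄₂=40.571, s₂=3.715, n₂=14
s_p² = [10·4.796² + 13·3.715²]/23 = 17.8012
SE = √(s_p²·(1/11+1/14)) = 1.6999
t = (41.000−40.571)/1.6999 = 0.2521
df = 23

test statistic = 0.252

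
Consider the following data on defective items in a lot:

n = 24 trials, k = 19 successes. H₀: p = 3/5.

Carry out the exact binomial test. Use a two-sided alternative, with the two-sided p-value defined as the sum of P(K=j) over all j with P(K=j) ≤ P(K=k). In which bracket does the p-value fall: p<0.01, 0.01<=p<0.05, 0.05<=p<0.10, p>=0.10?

Exact binomial: n=24, k=19, p₀=3/5=0.6000
P(X=j) = C(n,j)·p₀^j·(1−p₀)^(n−j); p = Σ P(X=j) over j with P(X=j) ≤ P(X=19)
p-value (two-sided) = 0.06163
→ bracket: 0.05<=p<0.10

p-value bracket: 0.05<=p<0.10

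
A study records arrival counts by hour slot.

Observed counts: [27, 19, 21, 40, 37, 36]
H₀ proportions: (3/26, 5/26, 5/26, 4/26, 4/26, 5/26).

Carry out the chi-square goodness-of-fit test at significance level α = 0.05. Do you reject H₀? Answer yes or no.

n = 180; E_i = n·p_i = [20.77, 34.62, 34.62, 27.69, 27.69, 34.62]
χ² = (27−20.77)²/20.77 + (19−34.62)²/34.62 + (21−34.62)²/34.62 + (40−27.69)²/27.69 + (37−27.69)²/27.69 + (36−34.62)²/34.62 = 22.9228
df = 5
p-value (upper-tail) = 0.00035
At α=0.05: p < α → reject H₀

reject H₀: yes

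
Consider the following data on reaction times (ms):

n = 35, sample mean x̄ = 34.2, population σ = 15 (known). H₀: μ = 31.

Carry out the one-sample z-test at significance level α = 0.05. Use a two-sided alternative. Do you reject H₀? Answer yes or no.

reject H₀: no

SE = σ/√n = 15/√35 = 2.5355
z = (x̄−μ₀)/SE = (34.2−31)/2.5355 = 1.2621
p-value (two-sided) = 0.20691
At α=0.05: p ≥ α → fail to reject H₀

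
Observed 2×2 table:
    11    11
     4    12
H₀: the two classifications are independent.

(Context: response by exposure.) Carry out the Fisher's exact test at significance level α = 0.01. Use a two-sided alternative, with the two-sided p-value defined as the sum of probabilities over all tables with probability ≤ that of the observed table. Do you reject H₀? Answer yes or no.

Margins: r₁=22, r₂=16, c₁=15, c₂=23, n=38
p_obs = C(22,11)·C(16,4)/C(38,15); sum pmf over tables with pmf ≤ p_obs
p-value (two-sided) = 0.18165
At α=0.01: p ≥ α → fail to reject H₀

reject H₀: no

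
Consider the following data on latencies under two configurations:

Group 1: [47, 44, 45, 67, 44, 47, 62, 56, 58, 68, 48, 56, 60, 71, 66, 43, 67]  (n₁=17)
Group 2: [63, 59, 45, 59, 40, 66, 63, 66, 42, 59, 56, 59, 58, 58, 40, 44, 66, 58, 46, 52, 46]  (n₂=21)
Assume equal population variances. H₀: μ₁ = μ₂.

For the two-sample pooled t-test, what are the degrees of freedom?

df = n₁ + n₂ − 2 = 17 + 21 − 2 = 36

degrees of freedom = 36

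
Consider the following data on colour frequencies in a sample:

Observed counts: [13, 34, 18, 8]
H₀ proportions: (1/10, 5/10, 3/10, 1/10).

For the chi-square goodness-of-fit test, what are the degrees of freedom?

degrees of freedom = 3

df = k − 1 = 4 − 1 = 3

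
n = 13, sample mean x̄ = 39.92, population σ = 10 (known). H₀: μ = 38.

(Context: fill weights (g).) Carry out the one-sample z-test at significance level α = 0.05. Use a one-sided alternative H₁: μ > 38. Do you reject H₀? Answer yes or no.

SE = σ/√n = 10/√13 = 2.7735
z = (x̄−μ₀)/SE = (39.92−38)/2.7735 = 0.6923
p-value (one-sided, H₁ greater) = 0.24439
At α=0.05: p ≥ α → fail to reject H₀

reject H₀: no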